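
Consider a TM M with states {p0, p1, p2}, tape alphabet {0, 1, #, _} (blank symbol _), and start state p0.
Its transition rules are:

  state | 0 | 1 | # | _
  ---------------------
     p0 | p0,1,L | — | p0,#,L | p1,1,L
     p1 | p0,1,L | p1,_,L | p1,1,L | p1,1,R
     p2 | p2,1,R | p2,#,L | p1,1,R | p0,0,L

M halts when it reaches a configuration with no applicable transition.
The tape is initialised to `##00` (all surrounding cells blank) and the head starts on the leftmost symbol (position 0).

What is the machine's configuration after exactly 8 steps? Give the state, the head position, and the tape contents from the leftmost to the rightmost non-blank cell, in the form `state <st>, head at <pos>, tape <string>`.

state p1, head at 0, tape 111##00

state=p0 head=0 tape=___[#]#00   (p0,#)→(p0,#,L)
state=p0 head=-1 tape=__[_]##00   (p0,_)→(p1,1,L)
state=p1 head=-2 tape=_[_]1##00   (p1,_)→(p1,1,R)
state=p1 head=-1 tape=_1[1]##00   (p1,1)→(p1,_,L)
state=p1 head=-2 tape=_[1]_##00   (p1,1)→(p1,_,L)
state=p1 head=-3 tape=[_]__##00   (p1,_)→(p1,1,R)
state=p1 head=-2 tape=1[_]_##00   (p1,_)→(p1,1,R)
state=p1 head=-1 tape=11[_]##00   (p1,_)→(p1,1,R)
state=p1 head=0 tape=111[#]#00
After 8 steps: state p1, head at 0, tape 111##00.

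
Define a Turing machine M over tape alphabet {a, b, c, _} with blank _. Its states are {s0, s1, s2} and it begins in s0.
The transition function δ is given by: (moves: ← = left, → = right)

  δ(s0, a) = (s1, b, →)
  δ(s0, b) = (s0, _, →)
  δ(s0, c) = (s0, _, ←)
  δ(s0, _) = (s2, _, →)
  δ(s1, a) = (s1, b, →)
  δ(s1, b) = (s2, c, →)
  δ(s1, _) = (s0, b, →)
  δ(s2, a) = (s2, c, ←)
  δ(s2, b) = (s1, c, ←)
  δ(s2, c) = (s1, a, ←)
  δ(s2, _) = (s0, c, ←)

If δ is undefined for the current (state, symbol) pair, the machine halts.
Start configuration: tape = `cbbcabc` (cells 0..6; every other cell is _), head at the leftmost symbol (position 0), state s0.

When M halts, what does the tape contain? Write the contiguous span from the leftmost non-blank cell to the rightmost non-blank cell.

s0 | _[c]bbcabc   read c → write _, move ←, go to s0
s0 | [_]_bbcabc   read _ → write _, move →, go to s2
s2 | _[_]bbcabc   read _ → write c, move ←, go to s0
s0 | [_]cbbcabc   read _ → write _, move →, go to s2
s2 | _[c]bbcabc   read c → write a, move ←, go to s1
s1 | [_]abbcabc   read _ → write b, move →, go to s0
s0 | b[a]bbcabc   read a → write b, move →, go to s1
s1 | bb[b]bcabc   read b → write c, move →, go to s2
s2 | bbc[b]cabc   read b → write c, move ←, go to s1
s1 | bb[c]ccabc
The non-blank tape span at halt is bbcccabc.

bbcccabc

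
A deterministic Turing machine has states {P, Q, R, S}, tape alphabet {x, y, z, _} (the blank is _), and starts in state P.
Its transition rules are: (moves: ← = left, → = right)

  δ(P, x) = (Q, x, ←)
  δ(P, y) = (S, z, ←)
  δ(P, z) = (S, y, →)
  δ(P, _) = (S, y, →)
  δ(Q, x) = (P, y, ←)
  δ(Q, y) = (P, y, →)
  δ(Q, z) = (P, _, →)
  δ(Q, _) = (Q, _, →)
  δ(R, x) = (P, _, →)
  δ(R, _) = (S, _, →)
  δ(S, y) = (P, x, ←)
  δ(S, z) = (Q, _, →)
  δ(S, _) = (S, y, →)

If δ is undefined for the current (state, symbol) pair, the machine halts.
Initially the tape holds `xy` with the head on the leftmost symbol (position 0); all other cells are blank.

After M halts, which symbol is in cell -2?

P | ___[x]y   read x → write x, move ←, go to Q
Q | __[_]xy   read _ → write _, move →, go to Q
Q | ___[x]y   read x → write y, move ←, go to P
P | __[_]yy   read _ → write y, move →, go to S
S | __y[y]y   read y → write x, move ←, go to P
P | __[y]xy   read y → write z, move ←, go to S
S | _[_]zxy   read _ → write y, move →, go to S
S | _y[z]xy   read z → write _, move →, go to Q
Q | _y_[x]y   read x → write y, move ←, go to P
P | _y[_]yy   read _ → write y, move →, go to S
S | _yy[y]y   read y → write x, move ←, go to P
P | _y[y]xy   read y → write z, move ←, go to S
S | _[y]zxy   read y → write x, move ←, go to P
P | [_]xzxy   read _ → write y, move →, go to S
S | y[x]zxy
Cell -2 holds x when M halts.

x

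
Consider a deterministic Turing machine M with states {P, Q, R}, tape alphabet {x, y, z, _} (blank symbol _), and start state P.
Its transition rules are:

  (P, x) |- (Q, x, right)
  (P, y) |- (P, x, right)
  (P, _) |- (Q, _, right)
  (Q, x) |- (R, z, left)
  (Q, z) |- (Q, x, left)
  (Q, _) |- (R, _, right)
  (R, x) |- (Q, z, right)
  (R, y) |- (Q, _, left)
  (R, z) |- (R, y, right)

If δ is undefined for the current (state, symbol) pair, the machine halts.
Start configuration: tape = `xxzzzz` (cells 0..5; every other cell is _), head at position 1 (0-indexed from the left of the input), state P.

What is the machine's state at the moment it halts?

Q

state=P head=1 tape=_x[x]zzzz   (P,x)→(Q,x,right)
state=Q head=2 tape=_xx[z]zzz   (Q,z)→(Q,x,left)
state=Q head=1 tape=_x[x]xzzz   (Q,x)→(R,z,left)
state=R head=0 tape=_[x]zxzzz   (R,x)→(Q,z,right)
state=Q head=1 tape=_z[z]xzzz   (Q,z)→(Q,x,left)
state=Q head=0 tape=_[z]xxzzz   (Q,z)→(Q,x,left)
state=Q head=-1 tape=[_]xxxzzz   (Q,_)→(R,_,right)
state=R head=0 tape=_[x]xxzzz   (R,x)→(Q,z,right)
state=Q head=1 tape=_z[x]xzzz   (Q,x)→(R,z,left)
state=R head=0 tape=_[z]zxzzz   (R,z)→(R,y,right)
state=R head=1 tape=_y[z]xzzz   (R,z)→(R,y,right)
state=R head=2 tape=_yy[x]zzz   (R,x)→(Q,z,right)
state=Q head=3 tape=_yyz[z]zz   (Q,z)→(Q,x,left)
state=Q head=2 tape=_yy[z]xzz   (Q,z)→(Q,x,left)
state=Q head=1 tape=_y[y]xxzz
No transition is defined for (Q, y); M halts in state Q.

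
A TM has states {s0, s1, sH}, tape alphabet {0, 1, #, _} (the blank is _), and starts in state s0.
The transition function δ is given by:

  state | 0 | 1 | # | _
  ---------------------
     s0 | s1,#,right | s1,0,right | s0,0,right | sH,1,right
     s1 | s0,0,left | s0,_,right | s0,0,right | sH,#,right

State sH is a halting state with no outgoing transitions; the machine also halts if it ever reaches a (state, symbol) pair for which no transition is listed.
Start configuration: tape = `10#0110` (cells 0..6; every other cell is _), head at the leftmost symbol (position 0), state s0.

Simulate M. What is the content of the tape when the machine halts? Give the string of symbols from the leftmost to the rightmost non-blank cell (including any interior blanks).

state=s0 head=0 tape=[1]0#0110__   (s0,1)→(s1,0,right)
state=s1 head=1 tape=0[0]#0110__   (s1,0)→(s0,0,left)
state=s0 head=0 tape=[0]0#0110__   (s0,0)→(s1,#,right)
state=s1 head=1 tape=#[0]#0110__   (s1,0)→(s0,0,left)
state=s0 head=0 tape=[#]0#0110__   (s0,#)→(s0,0,right)
state=s0 head=1 tape=0[0]#0110__   (s0,0)→(s1,#,right)
state=s1 head=2 tape=0#[#]0110__   (s1,#)→(s0,0,right)
state=s0 head=3 tape=0#0[0]110__   (s0,0)→(s1,#,right)
state=s1 head=4 tape=0#0#[1]10__   (s1,1)→(s0,_,right)
state=s0 head=5 tape=0#0#_[1]0__   (s0,1)→(s1,0,right)
state=s1 head=6 tape=0#0#_0[0]__   (s1,0)→(s0,0,left)
state=s0 head=5 tape=0#0#_[0]0__   (s0,0)→(s1,#,right)
state=s1 head=6 tape=0#0#_#[0]__   (s1,0)→(s0,0,left)
state=s0 head=5 tape=0#0#_[#]0__   (s0,#)→(s0,0,right)
state=s0 head=6 tape=0#0#_0[0]__   (s0,0)→(s1,#,right)
state=s1 head=7 tape=0#0#_0#[_]_   (s1,_)→(sH,#,right)
state=sH head=8 tape=0#0#_0##[_]
The non-blank tape span at halt is 0#0#_0##.

0#0#_0##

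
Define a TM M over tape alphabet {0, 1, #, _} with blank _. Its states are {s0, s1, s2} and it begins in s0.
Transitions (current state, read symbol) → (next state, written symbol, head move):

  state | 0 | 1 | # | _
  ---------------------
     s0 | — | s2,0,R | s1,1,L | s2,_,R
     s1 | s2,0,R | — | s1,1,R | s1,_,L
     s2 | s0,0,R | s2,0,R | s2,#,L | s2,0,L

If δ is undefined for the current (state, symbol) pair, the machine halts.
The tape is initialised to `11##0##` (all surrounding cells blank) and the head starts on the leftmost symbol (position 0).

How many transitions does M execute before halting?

s0 | [1]1##0##_   read 1 → write 0, move R, go to s2
s2 | 0[1]##0##_   read 1 → write 0, move R, go to s2
s2 | 00[#]#0##_   read # → write #, move L, go to s2
s2 | 0[0]##0##_   read 0 → write 0, move R, go to s0
s0 | 00[#]#0##_   read # → write 1, move L, go to s1
s1 | 0[0]1#0##_   read 0 → write 0, move R, go to s2
s2 | 00[1]#0##_   read 1 → write 0, move R, go to s2
s2 | 000[#]0##_   read # → write #, move L, go to s2
s2 | 00[0]#0##_   read 0 → write 0, move R, go to s0
s0 | 000[#]0##_   read # → write 1, move L, go to s1
s1 | 00[0]10##_   read 0 → write 0, move R, go to s2
s2 | 000[1]0##_   read 1 → write 0, move R, go to s2
s2 | 0000[0]##_   read 0 → write 0, move R, go to s0
s0 | 00000[#]#_   read # → write 1, move L, go to s1
s1 | 0000[0]1#_   read 0 → write 0, move R, go to s2
s2 | 00000[1]#_   read 1 → write 0, move R, go to s2
s2 | 000000[#]_   read # → write #, move L, go to s2
s2 | 00000[0]#_   read 0 → write 0, move R, go to s0
s0 | 000000[#]_   read # → write 1, move L, go to s1
s1 | 00000[0]1_   read 0 → write 0, move R, go to s2
s2 | 000000[1]_   read 1 → write 0, move R, go to s2
s2 | 0000000[_]   read _ → write 0, move L, go to s2
s2 | 000000[0]0   read 0 → write 0, move R, go to s0
s0 | 0000000[0]
M halts after 23 transitions.

23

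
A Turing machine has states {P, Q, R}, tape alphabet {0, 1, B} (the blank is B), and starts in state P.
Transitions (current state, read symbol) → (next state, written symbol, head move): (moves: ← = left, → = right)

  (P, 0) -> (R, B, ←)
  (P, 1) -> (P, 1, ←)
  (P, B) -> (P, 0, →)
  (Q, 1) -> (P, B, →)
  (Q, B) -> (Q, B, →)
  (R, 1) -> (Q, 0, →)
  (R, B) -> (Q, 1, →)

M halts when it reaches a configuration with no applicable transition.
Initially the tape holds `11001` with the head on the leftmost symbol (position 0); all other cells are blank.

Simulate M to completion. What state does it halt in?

P | BB[1]1001   read 1 → write 1, move ←, go to P
P | B[B]11001   read B → write 0, move →, go to P
P | B0[1]1001   read 1 → write 1, move ←, go to P
P | B[0]11001   read 0 → write B, move ←, go to R
R | [B]B11001   read B → write 1, move →, go to Q
Q | 1[B]11001   read B → write B, move →, go to Q
Q | 1B[1]1001   read 1 → write B, move →, go to P
P | 1BB[1]001   read 1 → write 1, move ←, go to P
P | 1B[B]1001   read B → write 0, move →, go to P
P | 1B0[1]001   read 1 → write 1, move ←, go to P
P | 1B[0]1001   read 0 → write B, move ←, go to R
R | 1[B]B1001   read B → write 1, move →, go to Q
Q | 11[B]1001   read B → write B, move →, go to Q
Q | 11B[1]001   read 1 → write B, move →, go to P
P | 11BB[0]01   read 0 → write B, move ←, go to R
R | 11B[B]B01   read B → write 1, move →, go to Q
Q | 11B1[B]01   read B → write B, move →, go to Q
Q | 11B1B[0]1
No transition is defined for (Q, 0); M halts in state Q.

Q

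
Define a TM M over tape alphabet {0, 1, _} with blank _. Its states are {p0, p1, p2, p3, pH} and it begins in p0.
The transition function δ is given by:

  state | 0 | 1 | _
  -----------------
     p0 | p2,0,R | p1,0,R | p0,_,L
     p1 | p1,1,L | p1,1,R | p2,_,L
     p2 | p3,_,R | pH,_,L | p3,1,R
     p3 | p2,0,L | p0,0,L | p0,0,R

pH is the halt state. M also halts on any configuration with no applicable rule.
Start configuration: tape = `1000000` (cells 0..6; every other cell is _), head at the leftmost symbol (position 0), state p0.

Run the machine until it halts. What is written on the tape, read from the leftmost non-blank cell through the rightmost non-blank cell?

10011111

p0 | __[1]000000_   read 1 → write 0, move R, go to p1
p1 | __0[0]00000_   read 0 → write 1, move L, go to p1
p1 | __[0]100000_   read 0 → write 1, move L, go to p1
p1 | _[_]1100000_   read _ → write _, move L, go to p2
p2 | [_]_1100000_   read _ → write 1, move R, go to p3
p3 | 1[_]1100000_   read _ → write 0, move R, go to p0
p0 | 10[1]100000_   read 1 → write 0, move R, go to p1
p1 | 100[1]00000_   read 1 → write 1, move R, go to p1
p1 | 1001[0]0000_   read 0 → write 1, move L, go to p1
p1 | 100[1]10000_   read 1 → write 1, move R, go to p1
p1 | 1001[1]0000_   read 1 → write 1, move R, go to p1
p1 | 10011[0]000_   read 0 → write 1, move L, go to p1
p1 | 1001[1]1000_   read 1 → write 1, move R, go to p1
p1 | 10011[1]000_   read 1 → write 1, move R, go to p1
p1 | 100111[0]00_   read 0 → write 1, move L, go to p1
p1 | 10011[1]100_   read 1 → write 1, move R, go to p1
p1 | 100111[1]00_   read 1 → write 1, move R, go to p1
p1 | 1001111[0]0_   read 0 → write 1, move L, go to p1
p1 | 100111[1]10_   read 1 → write 1, move R, go to p1
p1 | 1001111[1]0_   read 1 → write 1, move R, go to p1
p1 | 10011111[0]_   read 0 → write 1, move L, go to p1
p1 | 1001111[1]1_   read 1 → write 1, move R, go to p1
p1 | 10011111[1]_   read 1 → write 1, move R, go to p1
p1 | 100111111[_]   read _ → write _, move L, go to p2
p2 | 10011111[1]_   read 1 → write _, move L, go to pH
pH | 1001111[1]__
The non-blank tape span at halt is 10011111.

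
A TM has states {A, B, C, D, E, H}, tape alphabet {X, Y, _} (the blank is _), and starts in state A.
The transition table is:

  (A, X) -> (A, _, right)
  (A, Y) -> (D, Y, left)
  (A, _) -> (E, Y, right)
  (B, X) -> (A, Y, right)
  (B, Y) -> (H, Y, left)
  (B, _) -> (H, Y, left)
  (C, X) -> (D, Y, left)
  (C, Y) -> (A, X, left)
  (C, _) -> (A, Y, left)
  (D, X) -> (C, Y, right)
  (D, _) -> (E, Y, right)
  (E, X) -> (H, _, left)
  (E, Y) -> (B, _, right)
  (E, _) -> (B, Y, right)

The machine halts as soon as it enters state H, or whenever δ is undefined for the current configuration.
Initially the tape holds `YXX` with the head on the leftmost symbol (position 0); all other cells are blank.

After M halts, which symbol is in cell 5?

Y

A | _[Y]XX___   read Y → write Y, move left, go to D
D | [_]YXX___   read _ → write Y, move right, go to E
E | Y[Y]XX___   read Y → write _, move right, go to B
B | Y_[X]X___   read X → write Y, move right, go to A
A | Y_Y[X]___   read X → write _, move right, go to A
A | Y_Y_[_]__   read _ → write Y, move right, go to E
E | Y_Y_Y[_]_   read _ → write Y, move right, go to B
B | Y_Y_YY[_]   read _ → write Y, move left, go to H
H | Y_Y_Y[Y]Y
Cell 5 holds Y when M halts.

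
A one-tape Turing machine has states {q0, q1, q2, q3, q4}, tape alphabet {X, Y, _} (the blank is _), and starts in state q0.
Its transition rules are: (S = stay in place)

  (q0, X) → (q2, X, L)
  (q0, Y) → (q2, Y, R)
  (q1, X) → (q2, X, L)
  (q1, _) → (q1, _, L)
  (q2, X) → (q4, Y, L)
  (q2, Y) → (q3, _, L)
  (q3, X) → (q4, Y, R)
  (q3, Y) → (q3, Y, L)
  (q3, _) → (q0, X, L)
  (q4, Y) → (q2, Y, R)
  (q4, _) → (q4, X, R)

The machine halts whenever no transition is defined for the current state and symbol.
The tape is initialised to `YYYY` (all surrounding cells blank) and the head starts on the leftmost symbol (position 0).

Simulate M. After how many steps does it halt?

q0 | __[Y]YYY   read Y → write Y, move R, go to q2
q2 | __Y[Y]YY   read Y → write _, move L, go to q3
q3 | __[Y]_YY   read Y → write Y, move L, go to q3
q3 | _[_]Y_YY   read _ → write X, move L, go to q0
q0 | [_]XY_YY
M halts after 4 transitions.

4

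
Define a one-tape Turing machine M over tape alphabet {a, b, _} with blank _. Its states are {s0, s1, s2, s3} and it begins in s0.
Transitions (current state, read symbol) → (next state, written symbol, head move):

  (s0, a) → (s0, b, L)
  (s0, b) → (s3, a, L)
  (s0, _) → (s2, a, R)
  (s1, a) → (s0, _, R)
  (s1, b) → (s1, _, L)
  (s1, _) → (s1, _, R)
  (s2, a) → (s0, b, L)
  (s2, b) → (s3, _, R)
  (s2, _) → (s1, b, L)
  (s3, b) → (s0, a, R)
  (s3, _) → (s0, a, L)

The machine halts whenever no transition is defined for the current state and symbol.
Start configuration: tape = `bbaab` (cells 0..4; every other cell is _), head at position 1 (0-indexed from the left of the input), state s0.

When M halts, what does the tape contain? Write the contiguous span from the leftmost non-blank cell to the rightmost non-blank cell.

aaa_aa

s0 | _b[b]aab   read b → write a, move L, go to s3
s3 | _[b]aaab   read b → write a, move R, go to s0
s0 | _a[a]aab   read a → write b, move L, go to s0
s0 | _[a]baab   read a → write b, move L, go to s0
s0 | [_]bbaab   read _ → write a, move R, go to s2
s2 | a[b]baab   read b → write _, move R, go to s3
s3 | a_[b]aab   read b → write a, move R, go to s0
s0 | a_a[a]ab   read a → write b, move L, go to s0
s0 | a_[a]bab   read a → write b, move L, go to s0
s0 | a[_]bbab   read _ → write a, move R, go to s2
s2 | aa[b]bab   read b → write _, move R, go to s3
s3 | aa_[b]ab   read b → write a, move R, go to s0
s0 | aa_a[a]b   read a → write b, move L, go to s0
s0 | aa_[a]bb   read a → write b, move L, go to s0
s0 | aa[_]bbb   read _ → write a, move R, go to s2
s2 | aaa[b]bb   read b → write _, move R, go to s3
s3 | aaa_[b]b   read b → write a, move R, go to s0
s0 | aaa_a[b]   read b → write a, move L, go to s3
s3 | aaa_[a]a
The non-blank tape span at halt is aaa_aa.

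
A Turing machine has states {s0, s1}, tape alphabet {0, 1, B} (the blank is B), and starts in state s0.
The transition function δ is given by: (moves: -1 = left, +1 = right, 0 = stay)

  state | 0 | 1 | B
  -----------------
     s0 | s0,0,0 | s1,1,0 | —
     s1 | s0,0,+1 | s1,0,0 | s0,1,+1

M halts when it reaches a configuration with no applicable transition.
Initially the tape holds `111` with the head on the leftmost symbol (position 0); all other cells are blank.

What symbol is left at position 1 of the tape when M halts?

s0 | [1]11B   read 1 → write 1, move 0, go to s1
s1 | [1]11B   read 1 → write 0, move 0, go to s1
s1 | [0]11B   read 0 → write 0, move +1, go to s0
s0 | 0[1]1B   read 1 → write 1, move 0, go to s1
s1 | 0[1]1B   read 1 → write 0, move 0, go to s1
s1 | 0[0]1B   read 0 → write 0, move +1, go to s0
s0 | 00[1]B   read 1 → write 1, move 0, go to s1
s1 | 00[1]B   read 1 → write 0, move 0, go to s1
s1 | 00[0]B   read 0 → write 0, move +1, go to s0
s0 | 000[B]
Cell 1 holds 0 when M halts.

0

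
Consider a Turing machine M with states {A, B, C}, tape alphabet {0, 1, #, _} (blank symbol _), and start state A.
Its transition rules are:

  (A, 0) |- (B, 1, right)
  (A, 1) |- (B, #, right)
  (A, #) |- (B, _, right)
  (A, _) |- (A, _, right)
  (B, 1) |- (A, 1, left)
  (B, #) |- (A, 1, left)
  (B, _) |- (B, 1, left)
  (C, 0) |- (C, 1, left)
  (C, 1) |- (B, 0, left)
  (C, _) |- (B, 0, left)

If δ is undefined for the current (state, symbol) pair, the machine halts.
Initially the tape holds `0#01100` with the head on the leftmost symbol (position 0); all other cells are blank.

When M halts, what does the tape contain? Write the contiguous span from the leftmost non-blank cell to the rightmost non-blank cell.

#01100

state=A head=0 tape=[0]#01100   (A,0)→(B,1,right)
state=B head=1 tape=1[#]01100   (B,#)→(A,1,left)
state=A head=0 tape=[1]101100   (A,1)→(B,#,right)
state=B head=1 tape=#[1]01100   (B,1)→(A,1,left)
state=A head=0 tape=[#]101100   (A,#)→(B,_,right)
state=B head=1 tape=_[1]01100   (B,1)→(A,1,left)
state=A head=0 tape=[_]101100   (A,_)→(A,_,right)
state=A head=1 tape=_[1]01100   (A,1)→(B,#,right)
state=B head=2 tape=_#[0]1100
The non-blank tape span at halt is #01100.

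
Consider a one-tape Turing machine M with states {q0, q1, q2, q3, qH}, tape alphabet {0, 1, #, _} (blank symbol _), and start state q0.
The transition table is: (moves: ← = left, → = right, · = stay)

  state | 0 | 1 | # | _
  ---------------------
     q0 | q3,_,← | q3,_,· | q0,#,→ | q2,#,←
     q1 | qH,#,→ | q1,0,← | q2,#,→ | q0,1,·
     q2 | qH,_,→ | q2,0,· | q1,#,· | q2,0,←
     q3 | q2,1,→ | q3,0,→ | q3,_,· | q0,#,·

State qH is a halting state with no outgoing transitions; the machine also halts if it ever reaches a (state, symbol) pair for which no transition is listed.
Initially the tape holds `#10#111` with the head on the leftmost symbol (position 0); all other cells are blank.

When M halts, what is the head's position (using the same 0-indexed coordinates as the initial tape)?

5

q0 | [#]10#111   read # → write #, move →, go to q0
q0 | #[1]0#111   read 1 → write _, move ·, go to q3
q3 | #[_]0#111   read _ → write #, move ·, go to q0
q0 | #[#]0#111   read # → write #, move →, go to q0
q0 | ##[0]#111   read 0 → write _, move ←, go to q3
q3 | #[#]_#111   read # → write _, move ·, go to q3
q3 | #[_]_#111   read _ → write #, move ·, go to q0
q0 | #[#]_#111   read # → write #, move →, go to q0
q0 | ##[_]#111   read _ → write #, move ←, go to q2
q2 | #[#]##111   read # → write #, move ·, go to q1
q1 | #[#]##111   read # → write #, move →, go to q2
q2 | ##[#]#111   read # → write #, move ·, go to q1
q1 | ##[#]#111   read # → write #, move →, go to q2
q2 | ###[#]111   read # → write #, move ·, go to q1
q1 | ###[#]111   read # → write #, move →, go to q2
q2 | ####[1]11   read 1 → write 0, move ·, go to q2
q2 | ####[0]11   read 0 → write _, move →, go to qH
qH | ####_[1]1
At halt the head is at cell 5.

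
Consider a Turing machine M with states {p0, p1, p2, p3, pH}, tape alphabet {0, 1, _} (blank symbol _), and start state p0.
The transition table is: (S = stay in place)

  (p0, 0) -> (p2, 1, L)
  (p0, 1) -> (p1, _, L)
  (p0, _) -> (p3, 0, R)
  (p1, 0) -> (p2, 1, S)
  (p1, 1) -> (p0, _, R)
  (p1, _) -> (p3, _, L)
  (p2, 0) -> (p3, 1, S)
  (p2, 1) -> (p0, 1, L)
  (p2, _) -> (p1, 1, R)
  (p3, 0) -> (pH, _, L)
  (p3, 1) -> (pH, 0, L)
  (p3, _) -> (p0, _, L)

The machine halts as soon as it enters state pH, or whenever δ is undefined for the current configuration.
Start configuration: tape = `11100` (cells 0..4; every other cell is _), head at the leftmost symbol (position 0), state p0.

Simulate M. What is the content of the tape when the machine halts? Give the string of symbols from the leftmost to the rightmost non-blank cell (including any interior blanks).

state=p0 head=0 tape=____[1]1100   (p0,1)→(p1,_,L)
state=p1 head=-1 tape=___[_]_1100   (p1,_)→(p3,_,L)
state=p3 head=-2 tape=__[_]__1100   (p3,_)→(p0,_,L)
state=p0 head=-3 tape=_[_]___1100   (p0,_)→(p3,0,R)
state=p3 head=-2 tape=_0[_]__1100   (p3,_)→(p0,_,L)
state=p0 head=-3 tape=_[0]___1100   (p0,0)→(p2,1,L)
state=p2 head=-4 tape=[_]1___1100   (p2,_)→(p1,1,R)
state=p1 head=-3 tape=1[1]___1100   (p1,1)→(p0,_,R)
state=p0 head=-2 tape=1_[_]__1100   (p0,_)→(p3,0,R)
state=p3 head=-1 tape=1_0[_]_1100   (p3,_)→(p0,_,L)
state=p0 head=-2 tape=1_[0]__1100   (p0,0)→(p2,1,L)
state=p2 head=-3 tape=1[_]1__1100   (p2,_)→(p1,1,R)
state=p1 head=-2 tape=11[1]__1100   (p1,1)→(p0,_,R)
state=p0 head=-1 tape=11_[_]_1100   (p0,_)→(p3,0,R)
state=p3 head=0 tape=11_0[_]1100   (p3,_)→(p0,_,L)
state=p0 head=-1 tape=11_[0]_1100   (p0,0)→(p2,1,L)
state=p2 head=-2 tape=11[_]1_1100   (p2,_)→(p1,1,R)
state=p1 head=-1 tape=111[1]_1100   (p1,1)→(p0,_,R)
state=p0 head=0 tape=111_[_]1100   (p0,_)→(p3,0,R)
state=p3 head=1 tape=111_0[1]100   (p3,1)→(pH,0,L)
state=pH head=0 tape=111_[0]0100
The non-blank tape span at halt is 111_00100.

111_00100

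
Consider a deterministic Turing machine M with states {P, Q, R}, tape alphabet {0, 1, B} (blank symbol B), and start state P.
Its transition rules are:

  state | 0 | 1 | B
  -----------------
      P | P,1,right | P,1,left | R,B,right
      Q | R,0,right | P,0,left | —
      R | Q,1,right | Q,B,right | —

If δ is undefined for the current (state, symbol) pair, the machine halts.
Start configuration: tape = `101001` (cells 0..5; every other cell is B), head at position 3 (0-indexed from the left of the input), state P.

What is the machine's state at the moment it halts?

state=P head=3 tape=B101[0]01B   (P,0)→(P,1,right)
state=P head=4 tape=B1011[0]1B   (P,0)→(P,1,right)
state=P head=5 tape=B10111[1]B   (P,1)→(P,1,left)
state=P head=4 tape=B1011[1]1B   (P,1)→(P,1,left)
state=P head=3 tape=B101[1]11B   (P,1)→(P,1,left)
state=P head=2 tape=B10[1]111B   (P,1)→(P,1,left)
state=P head=1 tape=B1[0]1111B   (P,0)→(P,1,right)
state=P head=2 tape=B11[1]111B   (P,1)→(P,1,left)
state=P head=1 tape=B1[1]1111B   (P,1)→(P,1,left)
state=P head=0 tape=B[1]11111B   (P,1)→(P,1,left)
state=P head=-1 tape=[B]111111B   (P,B)→(R,B,right)
state=R head=0 tape=B[1]11111B   (R,1)→(Q,B,right)
state=Q head=1 tape=BB[1]1111B   (Q,1)→(P,0,left)
state=P head=0 tape=B[B]01111B   (P,B)→(R,B,right)
state=R head=1 tape=BB[0]1111B   (R,0)→(Q,1,right)
state=Q head=2 tape=BB1[1]111B   (Q,1)→(P,0,left)
state=P head=1 tape=BB[1]0111B   (P,1)→(P,1,left)
state=P head=0 tape=B[B]10111B   (P,B)→(R,B,right)
state=R head=1 tape=BB[1]0111B   (R,1)→(Q,B,right)
state=Q head=2 tape=BBB[0]111B   (Q,0)→(R,0,right)
state=R head=3 tape=BBB0[1]11B   (R,1)→(Q,B,right)
state=Q head=4 tape=BBB0B[1]1B   (Q,1)→(P,0,left)
state=P head=3 tape=BBB0[B]01B   (P,B)→(R,B,right)
state=R head=4 tape=BBB0B[0]1B   (R,0)→(Q,1,right)
state=Q head=5 tape=BBB0B1[1]B   (Q,1)→(P,0,left)
state=P head=4 tape=BBB0B[1]0B   (P,1)→(P,1,left)
state=P head=3 tape=BBB0[B]10B   (P,B)→(R,B,right)
state=R head=4 tape=BBB0B[1]0B   (R,1)→(Q,B,right)
state=Q head=5 tape=BBB0BB[0]B   (Q,0)→(R,0,right)
state=R head=6 tape=BBB0BB0[B]
No transition is defined for (R, B); M halts in state R.

R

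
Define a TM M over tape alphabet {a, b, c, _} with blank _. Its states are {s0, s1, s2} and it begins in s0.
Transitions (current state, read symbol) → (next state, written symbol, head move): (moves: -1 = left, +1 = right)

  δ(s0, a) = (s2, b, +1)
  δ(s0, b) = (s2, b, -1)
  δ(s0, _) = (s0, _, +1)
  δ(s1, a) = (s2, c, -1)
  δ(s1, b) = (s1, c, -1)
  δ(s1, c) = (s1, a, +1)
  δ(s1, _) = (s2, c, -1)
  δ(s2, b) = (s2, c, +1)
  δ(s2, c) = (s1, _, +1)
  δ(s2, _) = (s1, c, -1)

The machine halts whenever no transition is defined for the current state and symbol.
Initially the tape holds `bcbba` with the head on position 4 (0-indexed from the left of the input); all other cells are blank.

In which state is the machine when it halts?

state=s0 head=4 tape=bcbb[a]__   (s0,a)→(s2,b,+1)
state=s2 head=5 tape=bcbbb[_]_   (s2,_)→(s1,c,-1)
state=s1 head=4 tape=bcbb[b]c_   (s1,b)→(s1,c,-1)
state=s1 head=3 tape=bcb[b]cc_   (s1,b)→(s1,c,-1)
state=s1 head=2 tape=bc[b]ccc_   (s1,b)→(s1,c,-1)
state=s1 head=1 tape=b[c]cccc_   (s1,c)→(s1,a,+1)
state=s1 head=2 tape=ba[c]ccc_   (s1,c)→(s1,a,+1)
state=s1 head=3 tape=baa[c]cc_   (s1,c)→(s1,a,+1)
state=s1 head=4 tape=baaa[c]c_   (s1,c)→(s1,a,+1)
state=s1 head=5 tape=baaaa[c]_   (s1,c)→(s1,a,+1)
state=s1 head=6 tape=baaaaa[_]   (s1,_)→(s2,c,-1)
state=s2 head=5 tape=baaaa[a]c
No transition is defined for (s2, a); M halts in state s2.

s2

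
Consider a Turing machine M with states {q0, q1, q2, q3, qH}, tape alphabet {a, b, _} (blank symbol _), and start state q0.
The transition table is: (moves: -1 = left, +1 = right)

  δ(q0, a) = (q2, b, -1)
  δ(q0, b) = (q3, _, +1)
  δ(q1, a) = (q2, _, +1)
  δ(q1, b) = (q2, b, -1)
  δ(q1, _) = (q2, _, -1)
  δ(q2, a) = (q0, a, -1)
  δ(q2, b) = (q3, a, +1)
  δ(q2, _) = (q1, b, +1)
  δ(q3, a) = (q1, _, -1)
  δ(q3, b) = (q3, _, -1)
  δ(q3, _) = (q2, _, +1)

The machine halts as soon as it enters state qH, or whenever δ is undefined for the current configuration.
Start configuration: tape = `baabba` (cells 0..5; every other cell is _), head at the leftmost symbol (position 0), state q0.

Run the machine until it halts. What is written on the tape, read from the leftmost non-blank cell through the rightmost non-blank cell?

a_a_a_a

q0 | _[b]aabba   read b → write _, move +1, go to q3
q3 | __[a]abba   read a → write _, move -1, go to q1
q1 | _[_]_abba   read _ → write _, move -1, go to q2
q2 | [_]__abba   read _ → write b, move +1, go to q1
q1 | b[_]_abba   read _ → write _, move -1, go to q2
q2 | [b]__abba   read b → write a, move +1, go to q3
q3 | a[_]_abba   read _ → write _, move +1, go to q2
q2 | a_[_]abba   read _ → write b, move +1, go to q1
q1 | a_b[a]bba   read a → write _, move +1, go to q2
q2 | a_b_[b]ba   read b → write a, move +1, go to q3
q3 | a_b_a[b]a   read b → write _, move -1, go to q3
q3 | a_b_[a]_a   read a → write _, move -1, go to q1
q1 | a_b[_]__a   read _ → write _, move -1, go to q2
q2 | a_[b]___a   read b → write a, move +1, go to q3
q3 | a_a[_]__a   read _ → write _, move +1, go to q2
q2 | a_a_[_]_a   read _ → write b, move +1, go to q1
q1 | a_a_b[_]a   read _ → write _, move -1, go to q2
q2 | a_a_[b]_a   read b → write a, move +1, go to q3
q3 | a_a_a[_]a   read _ → write _, move +1, go to q2
q2 | a_a_a_[a]   read a → write a, move -1, go to q0
q0 | a_a_a[_]a
The non-blank tape span at halt is a_a_a_a.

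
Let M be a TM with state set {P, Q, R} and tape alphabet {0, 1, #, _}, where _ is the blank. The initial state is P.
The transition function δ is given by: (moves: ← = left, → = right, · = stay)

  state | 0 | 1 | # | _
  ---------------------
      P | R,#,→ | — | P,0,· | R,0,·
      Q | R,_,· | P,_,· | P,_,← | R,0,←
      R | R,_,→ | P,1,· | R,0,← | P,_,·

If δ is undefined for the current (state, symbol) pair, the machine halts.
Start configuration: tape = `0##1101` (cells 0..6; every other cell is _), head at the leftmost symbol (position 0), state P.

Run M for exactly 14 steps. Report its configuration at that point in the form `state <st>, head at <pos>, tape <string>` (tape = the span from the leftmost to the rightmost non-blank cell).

P | _[0]##1101   read 0 → write #, move →, go to R
R | _#[#]#1101   read # → write 0, move ←, go to R
R | _[#]0#1101   read # → write 0, move ←, go to R
R | [_]00#1101   read _ → write _, move ·, go to P
P | [_]00#1101   read _ → write 0, move ·, go to R
R | [0]00#1101   read 0 → write _, move →, go to R
R | _[0]0#1101   read 0 → write _, move →, go to R
R | __[0]#1101   read 0 → write _, move →, go to R
R | ___[#]1101   read # → write 0, move ←, go to R
R | __[_]01101   read _ → write _, move ·, go to P
P | __[_]01101   read _ → write 0, move ·, go to R
R | __[0]01101   read 0 → write _, move →, go to R
R | ___[0]1101   read 0 → write _, move →, go to R
R | ____[1]101   read 1 → write 1, move ·, go to P
P | ____[1]101
After 14 steps: state P, head at 3, tape 1101.

state P, head at 3, tape 1101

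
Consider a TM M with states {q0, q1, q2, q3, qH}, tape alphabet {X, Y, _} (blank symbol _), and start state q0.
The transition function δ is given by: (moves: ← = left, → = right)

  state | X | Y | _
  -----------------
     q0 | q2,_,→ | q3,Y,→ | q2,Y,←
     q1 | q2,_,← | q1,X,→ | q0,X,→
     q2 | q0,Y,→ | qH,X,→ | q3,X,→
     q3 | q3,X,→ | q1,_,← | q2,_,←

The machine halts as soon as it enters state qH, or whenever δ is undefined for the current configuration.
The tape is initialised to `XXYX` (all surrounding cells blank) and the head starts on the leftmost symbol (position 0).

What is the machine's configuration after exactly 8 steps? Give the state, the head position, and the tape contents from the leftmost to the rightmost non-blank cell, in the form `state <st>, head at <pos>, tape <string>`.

state=q0 head=0 tape=[X]XYX_   (q0,X)→(q2,_,→)
state=q2 head=1 tape=_[X]YX_   (q2,X)→(q0,Y,→)
state=q0 head=2 tape=_Y[Y]X_   (q0,Y)→(q3,Y,→)
state=q3 head=3 tape=_YY[X]_   (q3,X)→(q3,X,→)
state=q3 head=4 tape=_YYX[_]   (q3,_)→(q2,_,←)
state=q2 head=3 tape=_YY[X]_   (q2,X)→(q0,Y,→)
state=q0 head=4 tape=_YYY[_]   (q0,_)→(q2,Y,←)
state=q2 head=3 tape=_YY[Y]Y   (q2,Y)→(qH,X,→)
state=qH head=4 tape=_YYX[Y]
After 8 steps: state qH, head at 4, tape YYXY.

state qH, head at 4, tape YYXY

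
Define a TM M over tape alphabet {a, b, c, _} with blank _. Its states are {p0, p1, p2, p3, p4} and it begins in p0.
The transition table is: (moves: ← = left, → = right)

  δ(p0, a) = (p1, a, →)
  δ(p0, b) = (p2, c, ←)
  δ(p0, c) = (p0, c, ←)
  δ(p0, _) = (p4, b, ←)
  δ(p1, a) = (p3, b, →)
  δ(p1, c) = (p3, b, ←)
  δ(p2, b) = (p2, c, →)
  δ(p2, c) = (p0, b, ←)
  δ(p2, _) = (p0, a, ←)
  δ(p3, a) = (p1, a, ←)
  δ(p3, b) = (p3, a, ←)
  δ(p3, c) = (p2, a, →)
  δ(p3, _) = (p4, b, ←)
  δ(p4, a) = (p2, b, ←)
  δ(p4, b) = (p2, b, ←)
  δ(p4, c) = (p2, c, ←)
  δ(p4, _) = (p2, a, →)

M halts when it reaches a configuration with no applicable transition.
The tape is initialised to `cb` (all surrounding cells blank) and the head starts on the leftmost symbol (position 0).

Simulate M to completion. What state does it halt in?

p1

p0 | ___[c]b   read c → write c, move ←, go to p0
p0 | __[_]cb   read _ → write b, move ←, go to p4
p4 | _[_]bcb   read _ → write a, move →, go to p2
p2 | _a[b]cb   read b → write c, move →, go to p2
p2 | _ac[c]b   read c → write b, move ←, go to p0
p0 | _a[c]bb   read c → write c, move ←, go to p0
p0 | _[a]cbb   read a → write a, move →, go to p1
p1 | _a[c]bb   read c → write b, move ←, go to p3
p3 | _[a]bbb   read a → write a, move ←, go to p1
p1 | [_]abbb
No transition is defined for (p1, _); M halts in state p1.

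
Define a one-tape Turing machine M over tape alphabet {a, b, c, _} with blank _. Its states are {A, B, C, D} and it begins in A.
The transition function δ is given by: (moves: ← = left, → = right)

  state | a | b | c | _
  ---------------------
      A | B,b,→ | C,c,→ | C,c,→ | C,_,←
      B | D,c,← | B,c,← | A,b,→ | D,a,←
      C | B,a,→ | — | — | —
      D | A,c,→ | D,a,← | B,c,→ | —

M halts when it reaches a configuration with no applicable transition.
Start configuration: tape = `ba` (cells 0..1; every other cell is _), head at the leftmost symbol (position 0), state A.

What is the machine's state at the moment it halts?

state=A head=0 tape=[b]a____   (A,b)→(C,c,→)
state=C head=1 tape=c[a]____   (C,a)→(B,a,→)
state=B head=2 tape=ca[_]___   (B,_)→(D,a,←)
state=D head=1 tape=c[a]a___   (D,a)→(A,c,→)
state=A head=2 tape=cc[a]___   (A,a)→(B,b,→)
state=B head=3 tape=ccb[_]__   (B,_)→(D,a,←)
state=D head=2 tape=cc[b]a__   (D,b)→(D,a,←)
state=D head=1 tape=c[c]aa__   (D,c)→(B,c,→)
state=B head=2 tape=cc[a]a__   (B,a)→(D,c,←)
state=D head=1 tape=c[c]ca__   (D,c)→(B,c,→)
state=B head=2 tape=cc[c]a__   (B,c)→(A,b,→)
state=A head=3 tape=ccb[a]__   (A,a)→(B,b,→)
state=B head=4 tape=ccbb[_]_   (B,_)→(D,a,←)
state=D head=3 tape=ccb[b]a_   (D,b)→(D,a,←)
state=D head=2 tape=cc[b]aa_   (D,b)→(D,a,←)
state=D head=1 tape=c[c]aaa_   (D,c)→(B,c,→)
state=B head=2 tape=cc[a]aa_   (B,a)→(D,c,←)
state=D head=1 tape=c[c]caa_   (D,c)→(B,c,→)
state=B head=2 tape=cc[c]aa_   (B,c)→(A,b,→)
state=A head=3 tape=ccb[a]a_   (A,a)→(B,b,→)
state=B head=4 tape=ccbb[a]_   (B,a)→(D,c,←)
state=D head=3 tape=ccb[b]c_   (D,b)→(D,a,←)
state=D head=2 tape=cc[b]ac_   (D,b)→(D,a,←)
state=D head=1 tape=c[c]aac_   (D,c)→(B,c,→)
state=B head=2 tape=cc[a]ac_   (B,a)→(D,c,←)
state=D head=1 tape=c[c]cac_   (D,c)→(B,c,→)
state=B head=2 tape=cc[c]ac_   (B,c)→(A,b,→)
state=A head=3 tape=ccb[a]c_   (A,a)→(B,b,→)
state=B head=4 tape=ccbb[c]_   (B,c)→(A,b,→)
state=A head=5 tape=ccbbb[_]   (A,_)→(C,_,←)
state=C head=4 tape=ccbb[b]_
No transition is defined for (C, b); M halts in state C.

C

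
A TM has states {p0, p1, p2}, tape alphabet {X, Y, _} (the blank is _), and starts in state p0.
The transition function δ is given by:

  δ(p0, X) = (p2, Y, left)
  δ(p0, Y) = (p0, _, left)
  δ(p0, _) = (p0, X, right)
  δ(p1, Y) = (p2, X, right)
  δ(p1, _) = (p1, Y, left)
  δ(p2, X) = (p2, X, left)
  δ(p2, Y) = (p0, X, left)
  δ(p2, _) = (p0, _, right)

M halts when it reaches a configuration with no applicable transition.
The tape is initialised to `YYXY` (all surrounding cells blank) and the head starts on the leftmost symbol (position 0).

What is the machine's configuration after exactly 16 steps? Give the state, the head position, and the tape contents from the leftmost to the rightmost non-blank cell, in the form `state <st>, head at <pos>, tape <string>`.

p0 | ___[Y]YXY   read Y → write _, move left, go to p0
p0 | __[_]_YXY   read _ → write X, move right, go to p0
p0 | __X[_]YXY   read _ → write X, move right, go to p0
p0 | __XX[Y]XY   read Y → write _, move left, go to p0
p0 | __X[X]_XY   read X → write Y, move left, go to p2
p2 | __[X]Y_XY   read X → write X, move left, go to p2
p2 | _[_]XY_XY   read _ → write _, move right, go to p0
p0 | __[X]Y_XY   read X → write Y, move left, go to p2
p2 | _[_]YY_XY   read _ → write _, move right, go to p0
p0 | __[Y]Y_XY   read Y → write _, move left, go to p0
p0 | _[_]_Y_XY   read _ → write X, move right, go to p0
p0 | _X[_]Y_XY   read _ → write X, move right, go to p0
p0 | _XX[Y]_XY   read Y → write _, move left, go to p0
p0 | _X[X]__XY   read X → write Y, move left, go to p2
p2 | _[X]Y__XY   read X → write X, move left, go to p2
p2 | [_]XY__XY   read _ → write _, move right, go to p0
p0 | _[X]Y__XY
After 16 steps: state p0, head at -2, tape XY__XY.

state p0, head at -2, tape XY__XY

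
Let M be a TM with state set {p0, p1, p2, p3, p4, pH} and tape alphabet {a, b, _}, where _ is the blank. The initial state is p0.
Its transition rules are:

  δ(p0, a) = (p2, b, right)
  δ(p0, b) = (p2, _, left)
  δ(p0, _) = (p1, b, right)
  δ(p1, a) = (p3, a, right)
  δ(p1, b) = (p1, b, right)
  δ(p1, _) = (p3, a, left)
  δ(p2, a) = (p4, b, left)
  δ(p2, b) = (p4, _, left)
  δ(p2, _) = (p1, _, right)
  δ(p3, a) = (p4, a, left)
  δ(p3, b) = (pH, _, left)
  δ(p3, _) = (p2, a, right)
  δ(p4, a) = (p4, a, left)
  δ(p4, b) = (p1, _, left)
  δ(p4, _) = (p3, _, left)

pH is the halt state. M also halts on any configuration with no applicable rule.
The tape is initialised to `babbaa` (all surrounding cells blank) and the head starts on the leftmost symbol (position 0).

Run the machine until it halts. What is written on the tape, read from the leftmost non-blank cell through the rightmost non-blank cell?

state=p0 head=0 tape=___[b]abbaa   (p0,b)→(p2,_,left)
state=p2 head=-1 tape=__[_]_abbaa   (p2,_)→(p1,_,right)
state=p1 head=0 tape=___[_]abbaa   (p1,_)→(p3,a,left)
state=p3 head=-1 tape=__[_]aabbaa   (p3,_)→(p2,a,right)
state=p2 head=0 tape=__a[a]abbaa   (p2,a)→(p4,b,left)
state=p4 head=-1 tape=__[a]babbaa   (p4,a)→(p4,a,left)
state=p4 head=-2 tape=_[_]ababbaa   (p4,_)→(p3,_,left)
state=p3 head=-3 tape=[_]_ababbaa   (p3,_)→(p2,a,right)
state=p2 head=-2 tape=a[_]ababbaa   (p2,_)→(p1,_,right)
state=p1 head=-1 tape=a_[a]babbaa   (p1,a)→(p3,a,right)
state=p3 head=0 tape=a_a[b]abbaa   (p3,b)→(pH,_,left)
state=pH head=-1 tape=a_[a]_abbaa
The non-blank tape span at halt is a_a_abbaa.

a_a_abbaa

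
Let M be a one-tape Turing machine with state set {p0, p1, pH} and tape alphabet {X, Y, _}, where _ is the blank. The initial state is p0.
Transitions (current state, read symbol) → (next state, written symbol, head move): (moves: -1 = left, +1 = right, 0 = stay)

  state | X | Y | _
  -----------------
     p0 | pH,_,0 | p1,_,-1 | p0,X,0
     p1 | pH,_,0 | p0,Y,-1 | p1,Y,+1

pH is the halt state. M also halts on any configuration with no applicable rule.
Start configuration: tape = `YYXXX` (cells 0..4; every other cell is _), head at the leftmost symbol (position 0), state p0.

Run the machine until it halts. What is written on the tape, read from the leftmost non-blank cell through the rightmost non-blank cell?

Y_YXXX

state=p0 head=0 tape=__[Y]YXXX   (p0,Y)→(p1,_,-1)
state=p1 head=-1 tape=_[_]_YXXX   (p1,_)→(p1,Y,+1)
state=p1 head=0 tape=_Y[_]YXXX   (p1,_)→(p1,Y,+1)
state=p1 head=1 tape=_YY[Y]XXX   (p1,Y)→(p0,Y,-1)
state=p0 head=0 tape=_Y[Y]YXXX   (p0,Y)→(p1,_,-1)
state=p1 head=-1 tape=_[Y]_YXXX   (p1,Y)→(p0,Y,-1)
state=p0 head=-2 tape=[_]Y_YXXX   (p0,_)→(p0,X,0)
state=p0 head=-2 tape=[X]Y_YXXX   (p0,X)→(pH,_,0)
state=pH head=-2 tape=[_]Y_YXXX
The non-blank tape span at halt is Y_YXXX.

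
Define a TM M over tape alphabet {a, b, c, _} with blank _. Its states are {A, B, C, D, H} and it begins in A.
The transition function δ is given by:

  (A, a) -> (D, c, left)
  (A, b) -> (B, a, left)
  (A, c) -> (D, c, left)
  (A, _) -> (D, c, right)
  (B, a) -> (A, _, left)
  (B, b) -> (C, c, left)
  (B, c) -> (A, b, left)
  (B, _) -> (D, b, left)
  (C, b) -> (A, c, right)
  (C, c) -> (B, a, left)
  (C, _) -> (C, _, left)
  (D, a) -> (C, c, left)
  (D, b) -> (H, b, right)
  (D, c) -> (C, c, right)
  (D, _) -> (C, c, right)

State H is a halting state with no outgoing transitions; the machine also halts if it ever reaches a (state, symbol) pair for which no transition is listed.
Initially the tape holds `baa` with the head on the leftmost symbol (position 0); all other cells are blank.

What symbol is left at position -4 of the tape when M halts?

c

state=A head=0 tape=____[b]aa   (A,b)→(B,a,left)
state=B head=-1 tape=___[_]aaa   (B,_)→(D,b,left)
state=D head=-2 tape=__[_]baaa   (D,_)→(C,c,right)
state=C head=-1 tape=__c[b]aaa   (C,b)→(A,c,right)
state=A head=0 tape=__cc[a]aa   (A,a)→(D,c,left)
state=D head=-1 tape=__c[c]caa   (D,c)→(C,c,right)
state=C head=0 tape=__cc[c]aa   (C,c)→(B,a,left)
state=B head=-1 tape=__c[c]aaa   (B,c)→(A,b,left)
state=A head=-2 tape=__[c]baaa   (A,c)→(D,c,left)
state=D head=-3 tape=_[_]cbaaa   (D,_)→(C,c,right)
state=C head=-2 tape=_c[c]baaa   (C,c)→(B,a,left)
state=B head=-3 tape=_[c]abaaa   (B,c)→(A,b,left)
state=A head=-4 tape=[_]babaaa   (A,_)→(D,c,right)
state=D head=-3 tape=c[b]abaaa   (D,b)→(H,b,right)
state=H head=-2 tape=cb[a]baaa
Cell -4 holds c when M halts.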